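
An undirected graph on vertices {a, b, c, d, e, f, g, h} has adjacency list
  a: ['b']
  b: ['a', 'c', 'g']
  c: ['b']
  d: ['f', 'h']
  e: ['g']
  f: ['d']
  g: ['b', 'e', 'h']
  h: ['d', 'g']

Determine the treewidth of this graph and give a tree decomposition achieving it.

Treewidth 1.
One such decomposition:
Bags: B1 = {d, h}  B2 = {d, f}  B3 = {g, h}  B4 = {b, g}  B5 = {b, c}  B6 = {a, b}  B7 = {e, g}
Tree: B1–B2, B1–B3, B3–B4, B4–B5, B5–B6, B4–B7

Each bag holds 2 vertices, so the decomposition has width 1, which upper-bounds the treewidth. G has an edge, so its treewidth is at least 1. Hence tw(G) = 1 exactly.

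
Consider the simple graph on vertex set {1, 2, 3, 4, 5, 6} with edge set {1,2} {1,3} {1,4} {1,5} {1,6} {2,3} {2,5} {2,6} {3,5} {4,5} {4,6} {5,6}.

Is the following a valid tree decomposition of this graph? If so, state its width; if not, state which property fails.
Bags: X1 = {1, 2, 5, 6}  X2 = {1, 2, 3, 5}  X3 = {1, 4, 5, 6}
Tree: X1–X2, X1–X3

Yes; width 3.

Every vertex of G appears in some bag (union = {1, 2, 3, 4, 5, 6}); every edge is covered by a bag; and for each vertex v the set of bags containing v is connected in the bag tree. The decomposition is therefore valid. The largest bag has 4 vertices, so the width is 3.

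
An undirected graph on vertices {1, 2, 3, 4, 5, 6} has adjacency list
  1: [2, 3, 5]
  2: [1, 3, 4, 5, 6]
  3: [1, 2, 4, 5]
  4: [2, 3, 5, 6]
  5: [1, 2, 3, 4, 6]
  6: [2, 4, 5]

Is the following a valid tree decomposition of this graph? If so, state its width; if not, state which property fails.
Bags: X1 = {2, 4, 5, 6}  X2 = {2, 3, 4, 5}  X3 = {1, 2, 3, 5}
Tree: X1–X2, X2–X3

Checking the three conditions: (i) the bags cover all of {1, 2, 3, 4, 5, 6}; (ii) for each edge, some bag contains both endpoints; (iii) the bags containing any fixed vertex form a subtree. All hold, so the decomposition is valid with width 4 − 1 = 3.

Yes; width 3.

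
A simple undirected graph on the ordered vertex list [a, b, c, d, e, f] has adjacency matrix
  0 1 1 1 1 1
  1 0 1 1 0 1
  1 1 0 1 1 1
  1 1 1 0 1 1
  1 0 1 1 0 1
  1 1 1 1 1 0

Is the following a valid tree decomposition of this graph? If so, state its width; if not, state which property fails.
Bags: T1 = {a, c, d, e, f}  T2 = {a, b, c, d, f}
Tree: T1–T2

Checking the three conditions: (i) the bags cover all of {a, b, c, d, e, f}; (ii) for each edge, some bag contains both endpoints; (iii) the bags containing any fixed vertex form a subtree. All hold, so the decomposition is valid with width 5 − 1 = 4.

Yes; width 4.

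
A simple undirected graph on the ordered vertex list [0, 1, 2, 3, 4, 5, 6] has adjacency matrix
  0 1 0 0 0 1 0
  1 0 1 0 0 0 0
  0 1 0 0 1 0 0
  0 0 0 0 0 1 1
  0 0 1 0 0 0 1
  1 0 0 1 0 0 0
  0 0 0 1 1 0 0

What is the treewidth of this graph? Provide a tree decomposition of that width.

The largest bag has 3 vertices, giving width 2; this decomposition certifies tw(G) ≤ 2. The edges 3–6–4–2–1–0–5–3 form a cycle, so G is not a tree and its treewidth is at least 2. The upper and lower bounds meet at 2, so that is the treewidth.

Treewidth 2.
One optimal decomposition is:
Bags: B1 = {3, 4, 6}  B2 = {2, 3, 4}  B3 = {1, 2, 3}  B4 = {0, 1, 3}  B5 = {0, 3, 5}
Tree: B1–B2, B2–B3, B3–B4, B4–B5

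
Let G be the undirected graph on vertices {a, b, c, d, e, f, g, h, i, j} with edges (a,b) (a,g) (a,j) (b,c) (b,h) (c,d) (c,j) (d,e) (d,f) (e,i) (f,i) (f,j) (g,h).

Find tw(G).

A width-2 tree decomposition is:
Bags: B1 = {a, g, h}  B2 = {a, b, h}  B3 = {a, b, j}  B4 = {b, c, j}  B5 = {c, f, j}  B6 = {c, d, f}  B7 = {d, f, i}  B8 = {d, e, i}
Tree: B1–B2, B2–B3, B3–B4, B4–B5, B5–B6, B6–B7, B7–B8
Every bag has size at most 3, so the width is 3 − 1 = 2 and tw(G) ≤ 2. For the lower bound, G contains the cycle g–h–b–a–g, so G is not a forest; only forests have treewidth ≤ 1, hence tw(G) ≥ 2. Combining the bounds, tw(G) = 2.

2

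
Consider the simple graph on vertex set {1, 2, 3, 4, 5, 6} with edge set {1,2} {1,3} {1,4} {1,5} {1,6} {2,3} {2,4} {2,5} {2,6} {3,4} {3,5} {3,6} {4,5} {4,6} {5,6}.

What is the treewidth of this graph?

A width-5 tree decomposition is:
Bags: B1 = {1, 2, 3, 4, 5, 6}
Tree: (single bag)
A single bag containing all 6 vertices is trivially a valid decomposition of width 5. For the lower bound, the 6 vertices {1, 2, 3, 4, 5, 6} are pairwise adjacent, and any tree decomposition puts a clique entirely inside one bag — forcing width ≥ 5. The upper and lower bounds meet at 5, so that is the treewidth.

5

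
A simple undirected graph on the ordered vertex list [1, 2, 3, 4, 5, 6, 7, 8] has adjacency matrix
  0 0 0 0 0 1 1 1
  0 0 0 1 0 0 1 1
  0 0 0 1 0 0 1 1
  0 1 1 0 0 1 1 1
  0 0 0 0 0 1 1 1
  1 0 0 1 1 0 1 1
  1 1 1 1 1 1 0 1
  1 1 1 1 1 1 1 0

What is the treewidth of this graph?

A width-3 tree decomposition is:
Bags: B1 = {4, 6, 7, 8}  B2 = {1, 6, 7, 8}  B3 = {3, 4, 7, 8}  B4 = {5, 6, 7, 8}  B5 = {2, 4, 7, 8}
Tree: B1–B2, B1–B3, B1–B4, B3–B5
The largest bag has 4 vertices, giving width 3; this decomposition certifies tw(G) ≤ 3. For the lower bound, the 4 vertices {1, 6, 7, 8} are pairwise adjacent, and any tree decomposition puts a clique entirely inside one bag — forcing width ≥ 3. The upper and lower bounds meet at 3, so that is the treewidth.

3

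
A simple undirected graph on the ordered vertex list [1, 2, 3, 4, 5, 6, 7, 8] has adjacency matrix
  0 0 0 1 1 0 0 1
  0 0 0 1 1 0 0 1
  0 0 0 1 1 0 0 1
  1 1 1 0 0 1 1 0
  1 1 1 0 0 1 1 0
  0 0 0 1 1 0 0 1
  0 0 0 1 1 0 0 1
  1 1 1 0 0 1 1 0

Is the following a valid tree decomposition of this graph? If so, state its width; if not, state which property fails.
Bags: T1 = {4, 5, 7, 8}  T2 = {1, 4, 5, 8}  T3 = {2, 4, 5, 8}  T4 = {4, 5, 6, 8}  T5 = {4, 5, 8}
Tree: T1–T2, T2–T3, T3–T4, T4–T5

A tree decomposition must satisfy three properties: every vertex lies in some bag; for every edge, both endpoints lie together in some bag; and for every vertex, the bags containing it form a connected subtree. Here vertex 3 appears in no bag, so the decomposition is invalid.

No — vertex 3 appears in no bag.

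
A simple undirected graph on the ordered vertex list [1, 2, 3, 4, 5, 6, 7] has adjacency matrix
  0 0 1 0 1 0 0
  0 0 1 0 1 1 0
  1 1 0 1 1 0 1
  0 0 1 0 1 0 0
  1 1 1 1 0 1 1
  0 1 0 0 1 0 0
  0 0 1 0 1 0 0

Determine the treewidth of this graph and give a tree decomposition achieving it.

Each bag holds 3 vertices, so the decomposition has width 2, which upper-bounds the treewidth. For the lower bound, the 3 vertices {1, 3, 5} are pairwise adjacent, and any tree decomposition puts a clique entirely inside one bag — forcing width ≥ 2. Hence tw(G) = 2 exactly.

Treewidth 2.
One such decomposition:
Bags: B1 = {2, 5, 6}  B2 = {2, 3, 5}  B3 = {1, 3, 5}  B4 = {3, 5, 7}  B5 = {3, 4, 5}
Tree: B1–B2, B2–B3, B3–B4, B2–B5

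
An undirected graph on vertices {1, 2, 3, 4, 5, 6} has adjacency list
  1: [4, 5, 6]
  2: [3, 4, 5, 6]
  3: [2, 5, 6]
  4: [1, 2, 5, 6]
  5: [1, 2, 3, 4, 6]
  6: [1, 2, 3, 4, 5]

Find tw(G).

A width-3 tree decomposition is:
Bags: B1 = {2, 3, 5, 6}  B2 = {2, 4, 5, 6}  B3 = {1, 4, 5, 6}
Tree: B1–B2, B2–B3
The largest bag has 4 vertices, giving width 3; this decomposition certifies tw(G) ≤ 3. On the other hand G contains the 4-clique {1, 4, 5, 6}. A clique must lie in a single bag of any decomposition, so no decomposition can have width below 3. The upper and lower bounds meet at 3, so that is the treewidth.

3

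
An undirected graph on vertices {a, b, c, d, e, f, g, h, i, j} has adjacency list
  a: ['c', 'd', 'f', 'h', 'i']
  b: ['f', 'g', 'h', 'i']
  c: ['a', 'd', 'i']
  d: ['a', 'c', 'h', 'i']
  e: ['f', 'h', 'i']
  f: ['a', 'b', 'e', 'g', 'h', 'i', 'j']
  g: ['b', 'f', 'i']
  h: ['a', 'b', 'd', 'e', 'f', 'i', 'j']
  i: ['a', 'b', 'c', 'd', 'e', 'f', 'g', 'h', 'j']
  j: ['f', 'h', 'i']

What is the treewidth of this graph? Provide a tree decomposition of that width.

Every bag has size at most 4, so the width is 4 − 1 = 3 and tw(G) ≤ 3. On the other hand G contains the 4-clique {a, d, h, i}. A clique must lie in a single bag of any decomposition, so no decomposition can have width below 3. Combining the bounds, tw(G) = 3.

Treewidth 3.
One such decomposition:
Bags: B1 = {f, h, i, j}  B2 = {b, f, h, i}  B3 = {e, f, h, i}  B4 = {a, f, h, i}  B5 = {a, d, h, i}  B6 = {b, f, g, i}  B7 = {a, c, d, i}
Tree: B1–B2, B2–B3, B3–B4, B4–B5, B2–B6, B5–B7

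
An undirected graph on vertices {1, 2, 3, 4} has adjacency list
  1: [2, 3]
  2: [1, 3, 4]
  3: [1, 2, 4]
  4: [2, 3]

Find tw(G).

2

A width-2 tree decomposition is:
Bags: B1 = {1, 2, 3}  B2 = {2, 3, 4}
Tree: B1–B2
Every bag has size at most 3, so the width is 3 − 1 = 2 and tw(G) ≤ 2. For the lower bound, the 3 vertices {1, 2, 3} are pairwise adjacent, and any tree decomposition puts a clique entirely inside one bag — forcing width ≥ 2. Combining the bounds, tw(G) = 2.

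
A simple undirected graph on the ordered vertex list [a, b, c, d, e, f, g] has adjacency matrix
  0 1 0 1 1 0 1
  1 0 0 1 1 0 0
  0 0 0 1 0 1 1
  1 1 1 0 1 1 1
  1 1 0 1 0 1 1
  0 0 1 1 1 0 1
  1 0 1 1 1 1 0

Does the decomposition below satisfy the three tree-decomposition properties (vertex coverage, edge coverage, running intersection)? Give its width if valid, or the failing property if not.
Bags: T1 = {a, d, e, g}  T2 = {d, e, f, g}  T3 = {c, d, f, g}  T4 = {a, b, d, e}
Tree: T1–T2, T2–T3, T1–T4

Yes; width 3.

Checking the three conditions: (i) the bags cover all of {a, b, c, d, e, f, g}; (ii) for each edge, some bag contains both endpoints; (iii) the bags containing any fixed vertex form a subtree. All hold, so the decomposition is valid with width 4 − 1 = 3.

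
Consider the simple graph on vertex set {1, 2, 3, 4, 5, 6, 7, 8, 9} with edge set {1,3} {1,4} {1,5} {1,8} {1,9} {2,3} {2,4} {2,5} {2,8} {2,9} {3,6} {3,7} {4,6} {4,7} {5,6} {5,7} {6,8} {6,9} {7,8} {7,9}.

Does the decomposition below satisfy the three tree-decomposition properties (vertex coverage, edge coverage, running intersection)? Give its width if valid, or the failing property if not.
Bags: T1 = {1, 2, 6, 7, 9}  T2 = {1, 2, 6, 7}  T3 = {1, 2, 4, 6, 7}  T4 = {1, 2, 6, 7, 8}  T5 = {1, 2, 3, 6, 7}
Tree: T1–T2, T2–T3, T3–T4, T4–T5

A tree decomposition must satisfy three properties: every vertex lies in some bag; for every edge, both endpoints lie together in some bag; and for every vertex, the bags containing it form a connected subtree. Here vertex 5 appears in no bag, so the decomposition is invalid.

No — vertex 5 appears in no bag.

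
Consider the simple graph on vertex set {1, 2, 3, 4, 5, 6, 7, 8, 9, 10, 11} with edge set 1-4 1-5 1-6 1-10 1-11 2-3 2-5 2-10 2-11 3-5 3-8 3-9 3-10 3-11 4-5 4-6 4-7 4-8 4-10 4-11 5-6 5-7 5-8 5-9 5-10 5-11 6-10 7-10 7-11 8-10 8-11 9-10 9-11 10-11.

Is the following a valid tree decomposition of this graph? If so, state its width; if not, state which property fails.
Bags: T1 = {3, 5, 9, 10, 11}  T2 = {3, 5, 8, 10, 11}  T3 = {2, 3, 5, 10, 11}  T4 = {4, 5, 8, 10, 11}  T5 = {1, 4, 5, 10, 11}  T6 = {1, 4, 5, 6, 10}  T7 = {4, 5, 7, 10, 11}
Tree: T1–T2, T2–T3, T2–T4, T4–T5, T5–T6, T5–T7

Yes; width 4.

Checking the three conditions: (i) the bags cover all of {1, 2, 3, 4, 5, 6, 7, 8, 9, 10, 11}; (ii) for each edge, some bag contains both endpoints; (iii) the bags containing any fixed vertex form a subtree. All hold, so the decomposition is valid with width 5 − 1 = 4.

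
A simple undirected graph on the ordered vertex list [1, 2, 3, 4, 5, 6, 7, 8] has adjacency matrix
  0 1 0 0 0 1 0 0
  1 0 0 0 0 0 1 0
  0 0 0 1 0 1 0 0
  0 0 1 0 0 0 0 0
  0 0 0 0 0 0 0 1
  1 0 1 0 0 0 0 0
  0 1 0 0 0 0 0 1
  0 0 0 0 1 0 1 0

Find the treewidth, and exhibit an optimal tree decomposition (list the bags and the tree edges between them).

Treewidth 1.
One such decomposition:
Bags: B1 = {5, 8}  B2 = {7, 8}  B3 = {2, 7}  B4 = {1, 2}  B5 = {1, 6}  B6 = {3, 6}  B7 = {3, 4}
Tree: B1–B2, B2–B3, B3–B4, B4–B5, B5–B6, B6–B7

Every bag has size at most 2, so the width is 2 − 1 = 1 and tw(G) ≤ 1. Since G has at least one edge (e.g. 5–8), it is not an edgeless graph, so tw(G) ≥ 1. Combining the bounds, tw(G) = 1.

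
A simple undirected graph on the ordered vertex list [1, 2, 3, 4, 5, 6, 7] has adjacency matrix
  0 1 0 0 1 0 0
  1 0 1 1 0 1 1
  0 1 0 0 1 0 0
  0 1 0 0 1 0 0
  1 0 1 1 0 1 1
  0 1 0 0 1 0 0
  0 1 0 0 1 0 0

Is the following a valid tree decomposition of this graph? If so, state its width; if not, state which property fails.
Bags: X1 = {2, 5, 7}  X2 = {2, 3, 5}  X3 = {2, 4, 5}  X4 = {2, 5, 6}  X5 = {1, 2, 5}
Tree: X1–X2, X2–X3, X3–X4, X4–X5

Yes; width 2.

Vertex coverage: the bags together contain {1, 2, 3, 4, 5, 6, 7}, the full vertex set. Edge coverage: each edge of G has both endpoints in at least one bag. Running intersection: for every vertex, the bags containing it form a connected subtree. All three properties hold, so this is a valid tree decomposition of width max|bag| − 1 = 2, and hence tw(G) ≤ 2.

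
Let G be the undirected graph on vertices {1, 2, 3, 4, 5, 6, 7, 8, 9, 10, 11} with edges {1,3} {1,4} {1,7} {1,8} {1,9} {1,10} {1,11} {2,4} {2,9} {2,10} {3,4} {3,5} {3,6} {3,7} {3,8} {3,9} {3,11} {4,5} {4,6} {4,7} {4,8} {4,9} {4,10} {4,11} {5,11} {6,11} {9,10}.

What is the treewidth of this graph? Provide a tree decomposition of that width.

The largest bag has 4 vertices, giving width 3; this decomposition certifies tw(G) ≤ 3. For the lower bound, the 4 vertices {1, 4, 9, 10} are pairwise adjacent, and any tree decomposition puts a clique entirely inside one bag — forcing width ≥ 3. Combining the bounds, tw(G) = 3.

Treewidth 3.
Bags: B1 = {1, 3, 4, 11}  B2 = {1, 3, 4, 9}  B3 = {1, 3, 4, 7}  B4 = {1, 3, 4, 8}  B5 = {1, 4, 9, 10}  B6 = {3, 4, 6, 11}  B7 = {3, 4, 5, 11}  B8 = {2, 4, 9, 10}
Tree: B1–B2, B2–B3, B1–B4, B2–B5, B1–B6, B6–B7, B5–B8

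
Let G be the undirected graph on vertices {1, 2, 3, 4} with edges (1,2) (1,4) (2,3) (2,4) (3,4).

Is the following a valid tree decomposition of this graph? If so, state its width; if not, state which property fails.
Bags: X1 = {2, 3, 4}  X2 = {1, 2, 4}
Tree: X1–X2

Yes; width 2.

Checking the three conditions: (i) the bags cover all of {1, 2, 3, 4}; (ii) for each edge, some bag contains both endpoints; (iii) the bags containing any fixed vertex form a subtree. All hold, so the decomposition is valid with width 3 − 1 = 2.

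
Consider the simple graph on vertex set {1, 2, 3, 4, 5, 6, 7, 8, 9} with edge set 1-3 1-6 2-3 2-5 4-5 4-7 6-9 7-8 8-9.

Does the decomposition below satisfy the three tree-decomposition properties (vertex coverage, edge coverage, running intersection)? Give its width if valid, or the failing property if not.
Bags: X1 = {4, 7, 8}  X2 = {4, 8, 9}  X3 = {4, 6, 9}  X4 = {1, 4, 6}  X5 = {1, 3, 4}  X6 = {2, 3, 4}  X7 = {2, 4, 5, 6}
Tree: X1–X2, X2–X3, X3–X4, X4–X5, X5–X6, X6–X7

A tree decomposition must satisfy three properties: every vertex lies in some bag; for every edge, both endpoints lie together in some bag; and for every vertex, the bags containing it form a connected subtree. Here bags containing vertex 6 are not connected in the tree, so the decomposition is invalid.

No — bags containing vertex 6 are not connected in the tree.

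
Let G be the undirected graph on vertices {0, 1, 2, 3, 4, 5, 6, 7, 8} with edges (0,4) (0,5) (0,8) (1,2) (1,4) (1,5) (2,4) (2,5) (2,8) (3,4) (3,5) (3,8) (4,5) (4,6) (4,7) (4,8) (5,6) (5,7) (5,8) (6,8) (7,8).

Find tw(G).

3

A width-3 tree decomposition is:
Bags: B1 = {2, 4, 5, 8}  B2 = {4, 5, 6, 8}  B3 = {1, 2, 4, 5}  B4 = {4, 5, 7, 8}  B5 = {0, 4, 5, 8}  B6 = {3, 4, 5, 8}
Tree: B1–B2, B1–B3, B2–B4, B4–B5, B1–B6
Each bag holds 4 vertices, so the decomposition has width 3, which upper-bounds the treewidth. Conversely, {0, 4, 5, 8} is a clique of size 4, and the vertices of any clique must share a bag in every tree decomposition; so some bag has ≥ 4 vertices and tw(G) ≥ 3. The upper and lower bounds meet at 3, so that is the treewidth.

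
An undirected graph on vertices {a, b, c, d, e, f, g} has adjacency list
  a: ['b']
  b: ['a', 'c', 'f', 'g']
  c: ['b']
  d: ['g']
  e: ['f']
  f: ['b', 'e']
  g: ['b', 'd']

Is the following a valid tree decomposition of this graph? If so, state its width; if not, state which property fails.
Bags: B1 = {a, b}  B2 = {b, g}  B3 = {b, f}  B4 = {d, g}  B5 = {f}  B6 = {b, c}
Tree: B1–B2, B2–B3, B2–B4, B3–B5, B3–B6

No — vertex e appears in no bag.

A tree decomposition must satisfy three properties: every vertex lies in some bag; for every edge, both endpoints lie together in some bag; and for every vertex, the bags containing it form a connected subtree. Here vertex e appears in no bag, so the decomposition is invalid.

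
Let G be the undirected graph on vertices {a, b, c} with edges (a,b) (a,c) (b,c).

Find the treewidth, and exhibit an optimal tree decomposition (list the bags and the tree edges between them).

A single bag containing all 3 vertices is trivially a valid decomposition of width 2. On the other hand G contains the 3-clique {a, b, c}. A clique must lie in a single bag of any decomposition, so no decomposition can have width below 2. Hence tw(G) = 2 exactly.

Treewidth 2.
Bags: B1 = {a, b, c}
Tree: (single bag)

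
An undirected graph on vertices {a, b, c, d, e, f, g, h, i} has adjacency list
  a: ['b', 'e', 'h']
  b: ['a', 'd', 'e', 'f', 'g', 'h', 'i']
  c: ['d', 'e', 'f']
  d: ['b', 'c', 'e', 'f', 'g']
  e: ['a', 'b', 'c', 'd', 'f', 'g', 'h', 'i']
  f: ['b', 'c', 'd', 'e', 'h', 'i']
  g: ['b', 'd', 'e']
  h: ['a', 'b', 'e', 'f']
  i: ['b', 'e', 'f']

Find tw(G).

A width-3 tree decomposition is:
Bags: B1 = {b, d, e, f}  B2 = {c, d, e, f}  B3 = {b, e, f, h}  B4 = {b, e, f, i}  B5 = {a, b, e, h}  B6 = {b, d, e, g}
Tree: B1–B2, B1–B3, B1–B4, B3–B5, B1–B6
Each bag holds 4 vertices, so the decomposition has width 3, which upper-bounds the treewidth. Conversely, {c, d, e, f} is a clique of size 4, and the vertices of any clique must share a bag in every tree decomposition; so some bag has ≥ 4 vertices and tw(G) ≥ 3. Combining the bounds, tw(G) = 3.

3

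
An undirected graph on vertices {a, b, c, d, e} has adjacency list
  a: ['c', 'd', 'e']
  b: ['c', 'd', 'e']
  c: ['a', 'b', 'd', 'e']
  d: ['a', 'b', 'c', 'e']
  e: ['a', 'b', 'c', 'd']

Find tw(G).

3

A width-3 tree decomposition is:
Bags: B1 = {b, c, d, e}  B2 = {a, c, d, e}
Tree: B1–B2
Every bag has size at most 4, so the width is 4 − 1 = 3 and tw(G) ≤ 3. On the other hand G contains the 4-clique {a, c, d, e}. A clique must lie in a single bag of any decomposition, so no decomposition can have width below 3. The upper and lower bounds meet at 3, so that is the treewidth.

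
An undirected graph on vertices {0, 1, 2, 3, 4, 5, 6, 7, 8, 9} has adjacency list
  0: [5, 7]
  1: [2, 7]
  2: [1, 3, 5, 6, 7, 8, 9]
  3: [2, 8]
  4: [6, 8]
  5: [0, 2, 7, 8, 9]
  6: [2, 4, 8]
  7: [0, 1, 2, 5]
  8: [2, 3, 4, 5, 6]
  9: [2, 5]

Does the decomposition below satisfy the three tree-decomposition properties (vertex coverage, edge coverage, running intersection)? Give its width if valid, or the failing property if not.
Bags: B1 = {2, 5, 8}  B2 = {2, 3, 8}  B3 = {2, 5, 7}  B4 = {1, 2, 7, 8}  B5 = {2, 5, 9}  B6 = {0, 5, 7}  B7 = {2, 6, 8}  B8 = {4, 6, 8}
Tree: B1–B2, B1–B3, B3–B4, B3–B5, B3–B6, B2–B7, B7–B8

A tree decomposition must satisfy three properties: every vertex lies in some bag; for every edge, both endpoints lie together in some bag; and for every vertex, the bags containing it form a connected subtree. Here bags containing vertex 8 are not connected in the tree, so the decomposition is invalid.

No — bags containing vertex 8 are not connected in the tree.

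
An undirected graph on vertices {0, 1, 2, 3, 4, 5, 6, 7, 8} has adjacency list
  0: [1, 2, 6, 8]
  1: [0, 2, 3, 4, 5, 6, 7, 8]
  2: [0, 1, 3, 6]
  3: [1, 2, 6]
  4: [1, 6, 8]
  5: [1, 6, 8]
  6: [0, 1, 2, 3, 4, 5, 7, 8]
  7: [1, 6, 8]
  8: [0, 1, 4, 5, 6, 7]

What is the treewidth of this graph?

A width-3 tree decomposition is:
Bags: B1 = {1, 6, 7, 8}  B2 = {1, 5, 6, 8}  B3 = {0, 1, 6, 8}  B4 = {0, 1, 2, 6}  B5 = {1, 2, 3, 6}  B6 = {1, 4, 6, 8}
Tree: B1–B2, B1–B3, B3–B4, B4–B5, B1–B6
Each bag holds 4 vertices, so the decomposition has width 3, which upper-bounds the treewidth. On the other hand G contains the 4-clique {0, 1, 6, 8}. A clique must lie in a single bag of any decomposition, so no decomposition can have width below 3. The upper and lower bounds meet at 3, so that is the treewidth.

3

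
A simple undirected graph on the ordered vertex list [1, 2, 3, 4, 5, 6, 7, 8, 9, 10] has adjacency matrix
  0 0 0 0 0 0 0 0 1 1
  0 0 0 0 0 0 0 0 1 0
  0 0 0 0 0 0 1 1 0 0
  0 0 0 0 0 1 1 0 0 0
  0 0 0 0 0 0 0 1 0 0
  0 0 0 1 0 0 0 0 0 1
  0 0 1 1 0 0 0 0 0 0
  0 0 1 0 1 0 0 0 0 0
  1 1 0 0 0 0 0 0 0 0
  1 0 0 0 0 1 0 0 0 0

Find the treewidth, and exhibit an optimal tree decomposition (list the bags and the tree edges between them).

Every bag has size at most 2, so the width is 2 − 1 = 1 and tw(G) ≤ 1. G has an edge, so its treewidth is at least 1. The upper and lower bounds meet at 1, so that is the treewidth.

Treewidth 1.
Bags: B1 = {5, 8}  B2 = {3, 8}  B3 = {3, 7}  B4 = {4, 7}  B5 = {4, 6}  B6 = {6, 10}  B7 = {1, 10}  B8 = {1, 9}  B9 = {2, 9}
Tree: B1–B2, B2–B3, B3–B4, B4–B5, B5–B6, B6–B7, B7–B8, B8–B9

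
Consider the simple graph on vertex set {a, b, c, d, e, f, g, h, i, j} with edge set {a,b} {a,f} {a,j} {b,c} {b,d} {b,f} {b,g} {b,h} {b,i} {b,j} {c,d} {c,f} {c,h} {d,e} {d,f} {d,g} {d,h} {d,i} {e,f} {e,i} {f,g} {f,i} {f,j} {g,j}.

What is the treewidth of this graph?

A width-3 tree decomposition is:
Bags: B1 = {b, d, f, g}  B2 = {b, c, d, f}  B3 = {b, d, f, i}  B4 = {b, f, g, j}  B5 = {b, c, d, h}  B6 = {d, e, f, i}  B7 = {a, b, f, j}
Tree: B1–B2, B2–B3, B1–B4, B2–B5, B3–B6, B4–B7
The largest bag has 4 vertices, giving width 3; this decomposition certifies tw(G) ≤ 3. Conversely, {b, c, d, h} is a clique of size 4, and the vertices of any clique must share a bag in every tree decomposition; so some bag has ≥ 4 vertices and tw(G) ≥ 3. Therefore the treewidth is 3.

3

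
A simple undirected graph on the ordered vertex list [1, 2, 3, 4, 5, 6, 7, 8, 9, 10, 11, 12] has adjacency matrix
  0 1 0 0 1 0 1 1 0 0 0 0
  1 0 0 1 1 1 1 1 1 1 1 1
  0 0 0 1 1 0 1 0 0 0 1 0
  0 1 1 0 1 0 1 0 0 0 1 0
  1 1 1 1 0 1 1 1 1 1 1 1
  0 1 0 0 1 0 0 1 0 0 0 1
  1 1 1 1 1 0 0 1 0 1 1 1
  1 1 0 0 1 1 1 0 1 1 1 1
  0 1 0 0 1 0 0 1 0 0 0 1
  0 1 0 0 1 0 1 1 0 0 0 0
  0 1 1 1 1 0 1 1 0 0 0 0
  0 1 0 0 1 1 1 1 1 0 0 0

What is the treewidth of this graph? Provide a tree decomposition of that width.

Treewidth 4.
One such decomposition:
Bags: B1 = {2, 5, 7, 8, 12}  B2 = {2, 5, 8, 9, 12}  B3 = {2, 5, 7, 8, 11}  B4 = {2, 5, 7, 8, 10}  B5 = {2, 4, 5, 7, 11}  B6 = {1, 2, 5, 7, 8}  B7 = {2, 5, 6, 8, 12}  B8 = {3, 4, 5, 7, 11}
Tree: B1–B2, B1–B3, B3–B4, B3–B5, B4–B6, B1–B7, B5–B8

Each bag holds 5 vertices, so the decomposition has width 4, which upper-bounds the treewidth. For the lower bound, the 5 vertices {2, 5, 8, 9, 12} are pairwise adjacent, and any tree decomposition puts a clique entirely inside one bag — forcing width ≥ 4. Combining the bounds, tw(G) = 4.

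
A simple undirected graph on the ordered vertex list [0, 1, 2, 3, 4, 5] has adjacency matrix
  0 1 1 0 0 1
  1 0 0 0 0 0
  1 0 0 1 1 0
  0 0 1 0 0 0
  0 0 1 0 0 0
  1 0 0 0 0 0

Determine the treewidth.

A width-1 tree decomposition is:
Bags: B1 = {0, 1}  B2 = {0, 2}  B3 = {0, 5}  B4 = {2, 4}  B5 = {2, 3}
Tree: B1–B2, B1–B3, B2–B4, B2–B5
Every bag has size at most 2, so the width is 2 − 1 = 1 and tw(G) ≤ 1. Any graph with an edge has treewidth ≥ 1, and G has the edge 0–1. The upper and lower bounds meet at 1, so that is the treewidth.

1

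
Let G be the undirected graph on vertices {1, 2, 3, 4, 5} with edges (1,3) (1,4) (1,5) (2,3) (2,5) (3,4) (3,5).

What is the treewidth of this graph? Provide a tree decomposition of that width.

The largest bag has 3 vertices, giving width 2; this decomposition certifies tw(G) ≤ 2. For the lower bound, the 3 vertices {1, 3, 4} are pairwise adjacent, and any tree decomposition puts a clique entirely inside one bag — forcing width ≥ 2. Therefore the treewidth is 2.

Treewidth 2.
One such decomposition:
Bags: B1 = {1, 3, 5}  B2 = {1, 3, 4}  B3 = {2, 3, 5}
Tree: B1–B2, B1–B3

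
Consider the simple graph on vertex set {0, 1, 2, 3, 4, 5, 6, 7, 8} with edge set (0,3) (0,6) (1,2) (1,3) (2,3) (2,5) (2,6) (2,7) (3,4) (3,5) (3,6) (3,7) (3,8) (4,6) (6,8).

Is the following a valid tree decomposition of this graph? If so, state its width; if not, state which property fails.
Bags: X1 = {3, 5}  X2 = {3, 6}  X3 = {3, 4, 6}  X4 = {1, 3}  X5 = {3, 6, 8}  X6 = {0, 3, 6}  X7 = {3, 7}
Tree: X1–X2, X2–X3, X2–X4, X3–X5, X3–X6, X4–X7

A tree decomposition must satisfy three properties: every vertex lies in some bag; for every edge, both endpoints lie together in some bag; and for every vertex, the bags containing it form a connected subtree. Here vertex 2 appears in no bag, so the decomposition is invalid.

No — vertex 2 appears in no bag.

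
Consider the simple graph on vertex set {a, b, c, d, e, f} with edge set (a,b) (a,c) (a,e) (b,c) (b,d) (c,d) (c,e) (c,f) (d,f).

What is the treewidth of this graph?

2

A width-2 tree decomposition is:
Bags: B1 = {a, b, c}  B2 = {a, c, e}  B3 = {b, c, d}  B4 = {c, d, f}
Tree: B1–B2, B1–B3, B3–B4
Every bag has size at most 3, so the width is 3 − 1 = 2 and tw(G) ≤ 2. Conversely, {c, d, f} is a clique of size 3, and the vertices of any clique must share a bag in every tree decomposition; so some bag has ≥ 3 vertices and tw(G) ≥ 2. Therefore the treewidth is 2.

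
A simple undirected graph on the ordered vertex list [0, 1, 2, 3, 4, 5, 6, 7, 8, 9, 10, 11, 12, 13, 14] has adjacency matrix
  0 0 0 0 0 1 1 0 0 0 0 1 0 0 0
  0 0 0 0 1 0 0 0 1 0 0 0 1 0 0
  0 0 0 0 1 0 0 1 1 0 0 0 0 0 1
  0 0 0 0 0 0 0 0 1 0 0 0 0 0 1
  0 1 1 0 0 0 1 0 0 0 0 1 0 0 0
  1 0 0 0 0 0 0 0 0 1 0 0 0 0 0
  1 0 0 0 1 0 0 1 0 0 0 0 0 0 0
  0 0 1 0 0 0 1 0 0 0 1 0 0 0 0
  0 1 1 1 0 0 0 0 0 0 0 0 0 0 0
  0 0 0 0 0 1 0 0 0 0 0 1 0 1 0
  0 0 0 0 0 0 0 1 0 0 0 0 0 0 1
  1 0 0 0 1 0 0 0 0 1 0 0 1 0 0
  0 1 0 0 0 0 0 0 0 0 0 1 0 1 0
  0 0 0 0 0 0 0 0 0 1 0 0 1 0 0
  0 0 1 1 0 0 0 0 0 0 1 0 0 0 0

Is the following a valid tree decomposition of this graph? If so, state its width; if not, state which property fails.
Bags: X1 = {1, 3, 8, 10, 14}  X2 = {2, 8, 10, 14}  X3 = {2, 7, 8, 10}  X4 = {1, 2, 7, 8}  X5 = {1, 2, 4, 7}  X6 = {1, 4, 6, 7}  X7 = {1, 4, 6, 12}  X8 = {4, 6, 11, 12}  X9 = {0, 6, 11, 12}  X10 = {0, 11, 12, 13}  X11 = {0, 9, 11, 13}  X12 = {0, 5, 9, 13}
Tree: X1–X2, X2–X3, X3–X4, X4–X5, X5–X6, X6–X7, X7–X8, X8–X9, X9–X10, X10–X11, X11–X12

A tree decomposition must satisfy three properties: every vertex lies in some bag; for every edge, both endpoints lie together in some bag; and for every vertex, the bags containing it form a connected subtree. Here bags containing vertex 1 are not connected in the tree, so the decomposition is invalid.

No — bags containing vertex 1 are not connected in the tree.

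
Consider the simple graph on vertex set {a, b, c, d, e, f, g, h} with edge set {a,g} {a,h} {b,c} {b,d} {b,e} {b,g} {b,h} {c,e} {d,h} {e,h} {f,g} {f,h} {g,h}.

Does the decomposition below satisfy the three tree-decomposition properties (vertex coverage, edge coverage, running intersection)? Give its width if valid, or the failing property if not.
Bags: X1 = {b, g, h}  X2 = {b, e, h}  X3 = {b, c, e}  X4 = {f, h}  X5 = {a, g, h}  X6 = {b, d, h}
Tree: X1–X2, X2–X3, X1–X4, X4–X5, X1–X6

A tree decomposition must satisfy three properties: every vertex lies in some bag; for every edge, both endpoints lie together in some bag; and for every vertex, the bags containing it form a connected subtree. Here edge (g,f) lies in no bag, so the decomposition is invalid.

No — edge (g,f) lies in no bag.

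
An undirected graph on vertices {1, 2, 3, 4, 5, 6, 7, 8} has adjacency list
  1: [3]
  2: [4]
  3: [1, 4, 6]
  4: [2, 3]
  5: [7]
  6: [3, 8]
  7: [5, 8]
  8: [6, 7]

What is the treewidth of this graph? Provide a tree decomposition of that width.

Each bag holds 2 vertices, so the decomposition has width 1, which upper-bounds the treewidth. Any graph with an edge has treewidth ≥ 1, and G has the edge 8–6. Therefore the treewidth is 1.

Treewidth 1.
One such decomposition:
Bags: B1 = {6, 8}  B2 = {3, 6}  B3 = {3, 4}  B4 = {1, 3}  B5 = {7, 8}  B6 = {5, 7}  B7 = {2, 4}
Tree: B1–B2, B2–B3, B3–B4, B1–B5, B5–B6, B3–B7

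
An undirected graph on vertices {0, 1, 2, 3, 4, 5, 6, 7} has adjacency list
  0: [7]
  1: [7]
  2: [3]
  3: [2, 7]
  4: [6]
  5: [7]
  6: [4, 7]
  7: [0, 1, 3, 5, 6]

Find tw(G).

1

A width-1 tree decomposition is:
Bags: B1 = {3, 7}  B2 = {6, 7}  B3 = {4, 6}  B4 = {1, 7}  B5 = {0, 7}  B6 = {2, 3}  B7 = {5, 7}
Tree: B1–B2, B2–B3, B1–B4, B2–B5, B1–B6, B1–B7
Every bag has size at most 2, so the width is 2 − 1 = 1 and tw(G) ≤ 1. Any graph with an edge has treewidth ≥ 1, and G has the edge 7–3. The upper and lower bounds meet at 1, so that is the treewidth.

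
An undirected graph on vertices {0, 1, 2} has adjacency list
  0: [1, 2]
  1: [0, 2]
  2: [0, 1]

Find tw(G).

2

A width-2 tree decomposition is:
Bags: B1 = {0, 1, 2}
Tree: (single bag)
With just one bag of size 3, the width is 3 − 1 = 2, so tw(G) ≤ 2. Conversely, {0, 1, 2} is a clique of size 3, and the vertices of any clique must share a bag in every tree decomposition; so some bag has ≥ 3 vertices and tw(G) ≥ 2. The upper and lower bounds meet at 2, so that is the treewidth.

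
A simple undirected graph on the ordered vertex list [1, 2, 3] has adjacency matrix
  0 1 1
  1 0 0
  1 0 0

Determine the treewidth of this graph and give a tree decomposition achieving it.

Every bag has size at most 2, so the width is 2 − 1 = 1 and tw(G) ≤ 1. G has an edge, so its treewidth is at least 1. The upper and lower bounds meet at 1, so that is the treewidth.

Treewidth 1.
One optimal decomposition is:
Bags: B1 = {1, 3}  B2 = {1, 2}
Tree: B1–B2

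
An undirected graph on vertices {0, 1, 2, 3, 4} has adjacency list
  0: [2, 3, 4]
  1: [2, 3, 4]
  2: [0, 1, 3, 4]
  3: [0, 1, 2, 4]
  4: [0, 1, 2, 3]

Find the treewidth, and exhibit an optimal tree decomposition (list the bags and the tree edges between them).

Treewidth 3.
One optimal decomposition is:
Bags: B1 = {0, 2, 3, 4}  B2 = {1, 2, 3, 4}
Tree: B1–B2

The largest bag has 4 vertices, giving width 3; this decomposition certifies tw(G) ≤ 3. Conversely, {0, 2, 3, 4} is a clique of size 4, and the vertices of any clique must share a bag in every tree decomposition; so some bag has ≥ 4 vertices and tw(G) ≥ 3. Hence tw(G) = 3 exactly.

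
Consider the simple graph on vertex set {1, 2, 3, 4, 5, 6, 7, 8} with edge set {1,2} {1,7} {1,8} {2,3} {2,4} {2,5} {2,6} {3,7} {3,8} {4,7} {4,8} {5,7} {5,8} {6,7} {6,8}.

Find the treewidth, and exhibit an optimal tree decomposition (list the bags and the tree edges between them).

Every bag has size at most 4, so the width is 4 − 1 = 3 and tw(G) ≤ 3. For the lower bound: the 4 vertex sets {1,2}, {5,7}, {8}, {4} are disjoint, each induces a connected subgraph, and every pair is joined by at least one edge of G. Contracting each set to a single vertex therefore yields K_{4} as a minor, and since treewidth is minor-monotone, tw(G) ≥ tw(K_{4}) = 3. Therefore the treewidth is 3.

Treewidth 3.
Bags: B1 = {1, 2, 7, 8}  B2 = {2, 5, 7, 8}  B3 = {2, 4, 7, 8}  B4 = {2, 6, 7, 8}  B5 = {2, 3, 7, 8}
Tree: B1–B2, B2–B3, B3–B4, B4–B5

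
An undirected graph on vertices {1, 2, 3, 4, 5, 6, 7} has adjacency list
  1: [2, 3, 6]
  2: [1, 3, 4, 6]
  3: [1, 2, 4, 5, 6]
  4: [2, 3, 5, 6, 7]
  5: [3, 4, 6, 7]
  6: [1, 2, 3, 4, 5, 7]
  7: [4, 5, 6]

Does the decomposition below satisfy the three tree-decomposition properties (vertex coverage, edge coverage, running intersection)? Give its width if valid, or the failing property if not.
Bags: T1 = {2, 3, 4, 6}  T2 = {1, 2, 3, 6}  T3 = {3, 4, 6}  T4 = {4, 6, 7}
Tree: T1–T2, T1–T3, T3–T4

A tree decomposition must satisfy three properties: every vertex lies in some bag; for every edge, both endpoints lie together in some bag; and for every vertex, the bags containing it form a connected subtree. Here vertex 5 appears in no bag, so the decomposition is invalid.

No — vertex 5 appears in no bag.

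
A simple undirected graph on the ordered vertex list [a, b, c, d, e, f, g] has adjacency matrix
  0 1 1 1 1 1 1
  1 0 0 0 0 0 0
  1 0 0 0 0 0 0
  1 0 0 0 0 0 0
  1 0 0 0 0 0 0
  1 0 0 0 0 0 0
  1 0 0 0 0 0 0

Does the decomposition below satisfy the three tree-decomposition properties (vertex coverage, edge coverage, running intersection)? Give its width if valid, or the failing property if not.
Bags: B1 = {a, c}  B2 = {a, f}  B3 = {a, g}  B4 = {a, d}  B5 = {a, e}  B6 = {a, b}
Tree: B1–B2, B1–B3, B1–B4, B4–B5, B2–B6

Yes; width 1.

Every vertex of G appears in some bag (union = {a, b, c, d, e, f, g}); every edge is covered by a bag; and for each vertex v the set of bags containing v is connected in the bag tree. The decomposition is therefore valid. The largest bag has 2 vertices, so the width is 1.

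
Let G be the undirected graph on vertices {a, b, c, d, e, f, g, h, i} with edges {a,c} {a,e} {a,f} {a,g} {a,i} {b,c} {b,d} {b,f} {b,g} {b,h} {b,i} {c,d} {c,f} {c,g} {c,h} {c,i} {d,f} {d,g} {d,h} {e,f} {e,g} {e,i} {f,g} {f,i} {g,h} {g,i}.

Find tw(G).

A width-4 tree decomposition is:
Bags: B1 = {b, c, f, g, i}  B2 = {b, c, d, f, g}  B3 = {b, c, d, g, h}  B4 = {a, c, f, g, i}  B5 = {a, e, f, g, i}
Tree: B1–B2, B2–B3, B1–B4, B4–B5
Every bag has size at most 5, so the width is 5 − 1 = 4 and tw(G) ≤ 4. On the other hand G contains the 5-clique {b, c, d, g, h}. A clique must lie in a single bag of any decomposition, so no decomposition can have width below 4. Hence tw(G) = 4 exactly.

4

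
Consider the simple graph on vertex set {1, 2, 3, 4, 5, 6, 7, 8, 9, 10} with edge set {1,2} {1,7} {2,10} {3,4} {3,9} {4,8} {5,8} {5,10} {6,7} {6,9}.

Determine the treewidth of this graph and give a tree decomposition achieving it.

Treewidth 2.
One optimal decomposition is:
Bags: B1 = {2, 5, 10}  B2 = {2, 5, 8}  B3 = {2, 4, 8}  B4 = {2, 3, 4}  B5 = {2, 3, 9}  B6 = {2, 6, 9}  B7 = {2, 6, 7}  B8 = {1, 2, 7}
Tree: B1–B2, B2–B3, B3–B4, B4–B5, B5–B6, B6–B7, B7–B8

Every bag has size at most 3, so the width is 3 − 1 = 2 and tw(G) ≤ 2. For the lower bound, G contains the cycle 2–10–5–8–4–3–9–6–7–1–2, so G is not a forest; only forests have treewidth ≤ 1, hence tw(G) ≥ 2. Hence tw(G) = 2 exactly.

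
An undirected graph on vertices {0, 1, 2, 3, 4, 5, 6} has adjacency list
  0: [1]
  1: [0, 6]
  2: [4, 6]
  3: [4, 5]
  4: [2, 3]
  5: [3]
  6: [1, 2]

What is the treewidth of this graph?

1

A width-1 tree decomposition is:
Bags: B1 = {0, 1}  B2 = {1, 6}  B3 = {2, 6}  B4 = {2, 4}  B5 = {3, 4}  B6 = {3, 5}
Tree: B1–B2, B2–B3, B3–B4, B4–B5, B5–B6
The largest bag has 2 vertices, giving width 1; this decomposition certifies tw(G) ≤ 1. Any graph with an edge has treewidth ≥ 1, and G has the edge 0–1. Hence tw(G) = 1 exactly.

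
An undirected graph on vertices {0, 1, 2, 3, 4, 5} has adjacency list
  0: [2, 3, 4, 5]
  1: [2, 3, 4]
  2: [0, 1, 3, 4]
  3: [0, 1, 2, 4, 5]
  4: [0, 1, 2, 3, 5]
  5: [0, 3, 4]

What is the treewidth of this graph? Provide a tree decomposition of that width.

Treewidth 3.
One optimal decomposition is:
Bags: B1 = {0, 2, 3, 4}  B2 = {1, 2, 3, 4}  B3 = {0, 3, 4, 5}
Tree: B1–B2, B1–B3

Each bag holds 4 vertices, so the decomposition has width 3, which upper-bounds the treewidth. Conversely, {0, 2, 3, 4} is a clique of size 4, and the vertices of any clique must share a bag in every tree decomposition; so some bag has ≥ 4 vertices and tw(G) ≥ 3. Hence tw(G) = 3 exactly.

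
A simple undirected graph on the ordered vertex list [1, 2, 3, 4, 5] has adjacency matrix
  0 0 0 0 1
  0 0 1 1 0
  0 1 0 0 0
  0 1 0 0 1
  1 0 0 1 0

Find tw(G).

1

A width-1 tree decomposition is:
Bags: B1 = {4, 5}  B2 = {2, 4}  B3 = {2, 3}  B4 = {1, 5}
Tree: B1–B2, B2–B3, B1–B4
The largest bag has 2 vertices, giving width 1; this decomposition certifies tw(G) ≤ 1. Since G has at least one edge (e.g. 4–5), it is not an edgeless graph, so tw(G) ≥ 1. Therefore the treewidth is 1.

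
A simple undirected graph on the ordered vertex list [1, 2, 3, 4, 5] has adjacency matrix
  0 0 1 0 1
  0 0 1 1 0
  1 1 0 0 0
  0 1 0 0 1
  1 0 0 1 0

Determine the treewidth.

2

A width-2 tree decomposition is:
Bags: B1 = {1, 4, 5}  B2 = {1, 3, 4}  B3 = {2, 3, 4}
Tree: B1–B2, B2–B3
The largest bag has 3 vertices, giving width 2; this decomposition certifies tw(G) ≤ 2. The edges 4–5–1–3–2–4 form a cycle, so G is not a tree and its treewidth is at least 2. Combining the bounds, tw(G) = 2.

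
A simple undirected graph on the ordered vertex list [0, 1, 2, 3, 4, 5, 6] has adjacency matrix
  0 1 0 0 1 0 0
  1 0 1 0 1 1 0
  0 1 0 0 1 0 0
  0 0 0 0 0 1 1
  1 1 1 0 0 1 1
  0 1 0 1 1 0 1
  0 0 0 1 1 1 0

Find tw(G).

2

A width-2 tree decomposition is:
Bags: B1 = {4, 5, 6}  B2 = {1, 4, 5}  B3 = {3, 5, 6}  B4 = {1, 2, 4}  B5 = {0, 1, 4}
Tree: B1–B2, B1–B3, B2–B4, B4–B5
Every bag has size at most 3, so the width is 3 − 1 = 2 and tw(G) ≤ 2. On the other hand G contains the 3-clique {3, 5, 6}. A clique must lie in a single bag of any decomposition, so no decomposition can have width below 2. Hence tw(G) = 2 exactly.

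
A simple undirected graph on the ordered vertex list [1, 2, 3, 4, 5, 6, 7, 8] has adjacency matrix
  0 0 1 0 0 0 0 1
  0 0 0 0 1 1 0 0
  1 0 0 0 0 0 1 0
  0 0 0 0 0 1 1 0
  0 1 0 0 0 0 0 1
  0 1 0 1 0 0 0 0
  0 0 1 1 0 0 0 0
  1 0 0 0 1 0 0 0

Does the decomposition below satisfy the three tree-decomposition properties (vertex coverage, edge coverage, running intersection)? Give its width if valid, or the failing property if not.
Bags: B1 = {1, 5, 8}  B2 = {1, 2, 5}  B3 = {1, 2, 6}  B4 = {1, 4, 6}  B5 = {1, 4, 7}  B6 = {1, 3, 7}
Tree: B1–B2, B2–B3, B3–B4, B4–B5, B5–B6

Yes; width 2.

Checking the three conditions: (i) the bags cover all of {1, 2, 3, 4, 5, 6, 7, 8}; (ii) for each edge, some bag contains both endpoints; (iii) the bags containing any fixed vertex form a subtree. All hold, so the decomposition is valid with width 3 − 1 = 2.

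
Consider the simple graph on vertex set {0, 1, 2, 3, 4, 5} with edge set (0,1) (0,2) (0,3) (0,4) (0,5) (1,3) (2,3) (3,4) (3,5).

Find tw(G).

A width-2 tree decomposition is:
Bags: B1 = {0, 1, 3}  B2 = {0, 3, 5}  B3 = {0, 2, 3}  B4 = {0, 3, 4}
Tree: B1–B2, B1–B3, B2–B4
Each bag holds 3 vertices, so the decomposition has width 2, which upper-bounds the treewidth. For the lower bound, the 3 vertices {0, 1, 3} are pairwise adjacent, and any tree decomposition puts a clique entirely inside one bag — forcing width ≥ 2. Therefore the treewidth is 2.

2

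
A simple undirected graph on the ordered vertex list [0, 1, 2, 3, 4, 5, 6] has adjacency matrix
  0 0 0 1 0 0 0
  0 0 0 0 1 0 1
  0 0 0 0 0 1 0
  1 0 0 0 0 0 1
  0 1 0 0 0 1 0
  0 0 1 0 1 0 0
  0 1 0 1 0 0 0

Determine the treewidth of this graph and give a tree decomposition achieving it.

The largest bag has 2 vertices, giving width 1; this decomposition certifies tw(G) ≤ 1. Any graph with an edge has treewidth ≥ 1, and G has the edge 0–3. Hence tw(G) = 1 exactly.

Treewidth 1.
Bags: B1 = {0, 3}  B2 = {3, 6}  B3 = {1, 6}  B4 = {1, 4}  B5 = {4, 5}  B6 = {2, 5}
Tree: B1–B2, B2–B3, B3–B4, B4–B5, B5–B6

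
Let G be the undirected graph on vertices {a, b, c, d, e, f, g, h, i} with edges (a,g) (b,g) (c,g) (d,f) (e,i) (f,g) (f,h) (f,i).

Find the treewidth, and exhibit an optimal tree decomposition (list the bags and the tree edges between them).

The largest bag has 2 vertices, giving width 1; this decomposition certifies tw(G) ≤ 1. G has an edge, so its treewidth is at least 1. The upper and lower bounds meet at 1, so that is the treewidth.

Treewidth 1.
One optimal decomposition is:
Bags: B1 = {d, f}  B2 = {f, h}  B3 = {f, i}  B4 = {f, g}  B5 = {a, g}  B6 = {e, i}  B7 = {b, g}  B8 = {c, g}
Tree: B1–B2, B2–B3, B1–B4, B4–B5, B3–B6, B4–B7, B5–B8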